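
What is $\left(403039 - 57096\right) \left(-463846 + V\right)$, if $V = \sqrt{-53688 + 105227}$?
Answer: $-160464276778 + 345943 \sqrt{51539} \approx -1.6039 \cdot 10^{11}$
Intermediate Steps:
$V = \sqrt{51539} \approx 227.02$
$\left(403039 - 57096\right) \left(-463846 + V\right) = \left(403039 - 57096\right) \left(-463846 + \sqrt{51539}\right) = 345943 \left(-463846 + \sqrt{51539}\right) = -160464276778 + 345943 \sqrt{51539}$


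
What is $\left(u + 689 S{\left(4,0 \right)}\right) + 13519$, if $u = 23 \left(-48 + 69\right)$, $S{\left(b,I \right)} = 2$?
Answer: $15380$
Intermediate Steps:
$u = 483$ ($u = 23 \cdot 21 = 483$)
$\left(u + 689 S{\left(4,0 \right)}\right) + 13519 = \left(483 + 689 \cdot 2\right) + 13519 = \left(483 + 1378\right) + 13519 = 1861 + 13519 = 15380$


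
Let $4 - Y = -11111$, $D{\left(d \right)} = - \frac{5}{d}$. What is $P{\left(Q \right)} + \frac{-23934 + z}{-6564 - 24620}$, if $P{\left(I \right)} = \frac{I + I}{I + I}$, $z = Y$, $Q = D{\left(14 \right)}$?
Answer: $\frac{44003}{31184} \approx 1.4111$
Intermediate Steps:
$Q = - \frac{5}{14} \approx -0.35714$
$Y = 11115$ ($Y = 4 - -11111 = 4 + 11111 = 11115$)
$z = 11115$
$P{\left(I \right)} = 1$ ($P{\left(I \right)} = \frac{2 I}{2 I} = 2 I \frac{1}{2 I} = 1$)
$P{\left(Q \right)} + \frac{-23934 + z}{-6564 - 24620} = 1 + \frac{-23934 + 11115}{-6564 - 24620} = 1 - \frac{12819}{-31184} = 1 - - \frac{12819}{31184} = 1 + \frac{12819}{31184} = \frac{44003}{31184}$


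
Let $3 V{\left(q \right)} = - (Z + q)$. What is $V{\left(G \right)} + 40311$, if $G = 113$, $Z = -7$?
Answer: $\frac{120827}{3} \approx 40276.0$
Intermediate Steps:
$V{\left(q \right)} = \frac{7}{3} - \frac{q}{3}$ ($V{\left(q \right)} = \frac{\left(-1\right) \left(-7 + q\right)}{3} = \frac{7 - q}{3} = \frac{7}{3} - \frac{q}{3}$)
$V{\left(G \right)} + 40311 = \left(\frac{7}{3} - \frac{113}{3}\right) + 40311 = - \frac{106}{3} + 40311 = \frac{120827}{3}$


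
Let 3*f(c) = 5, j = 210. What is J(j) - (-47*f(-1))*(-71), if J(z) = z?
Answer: -16055/3 ≈ -5351.7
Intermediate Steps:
f(c) = 5/3 (f(c) = (⅓)*5 = 5/3)
J(j) - (-47*f(-1))*(-71) = 210 - (-47*5/3)*(-71) = 210 - (-235)*(-71)/3 = 210 - 1*16685/3 = 210 - 16685/3 = -16055/3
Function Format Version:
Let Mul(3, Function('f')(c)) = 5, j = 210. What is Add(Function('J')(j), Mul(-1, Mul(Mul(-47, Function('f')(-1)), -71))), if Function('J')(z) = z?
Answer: Rational(-16055, 3) ≈ -5351.7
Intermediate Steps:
Function('f')(c) = Rational(5, 3) (Function('f')(c) = Mul(Rational(1, 3), 5) = Rational(5, 3))
Add(Function('J')(j), Mul(-1, Mul(Mul(-47, Function('f')(-1)), -71))) = Add(210, Mul(-1, Mul(Mul(-47, Rational(5, 3)), -71))) = Add(210, Mul(-1, Mul(Rational(-235, 3), -71))) = Add(210, Mul(-1, Rational(16685, 3))) = Add(210, Rational(-16685, 3)) = Rational(-16055, 3)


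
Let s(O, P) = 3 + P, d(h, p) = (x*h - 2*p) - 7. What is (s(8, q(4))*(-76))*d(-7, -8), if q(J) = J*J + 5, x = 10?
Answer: 111264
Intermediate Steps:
d(h, p) = -7 - 2*p + 10*h (d(h, p) = (10*h - 2*p) - 7 = (-2*p + 10*h) - 7 = -7 - 2*p + 10*h)
q(J) = 5 + J² (q(J) = J² + 5 = 5 + J²)
(s(8, q(4))*(-76))*d(-7, -8) = ((3 + (5 + 4²))*(-76))*(-7 - 2*(-8) + 10*(-7)) = ((3 + (5 + 16))*(-76))*(-7 + 16 - 70) = ((3 + 21)*(-76))*(-61) = (24*(-76))*(-61) = -1824*(-61) = 111264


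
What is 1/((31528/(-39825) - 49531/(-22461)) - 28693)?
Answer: -298169775/8554963880186 ≈ -3.4853e-5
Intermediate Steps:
1/((31528/(-39825) - 49531/(-22461)) - 28693) = 1/((31528*(-1/39825) - 49531*(-1/22461)) - 28693) = 1/((-31528/39825 + 49531/22461) - 28693) = 1/(421473889/298169775 - 28693) = 1/(-8554963880186/298169775) = -298169775/8554963880186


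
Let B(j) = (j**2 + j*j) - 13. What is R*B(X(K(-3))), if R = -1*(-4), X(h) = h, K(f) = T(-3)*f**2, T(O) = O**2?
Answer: 52436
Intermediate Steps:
K(f) = 9*f**2 (K(f) = (-3)**2*f**2 = 9*f**2)
B(j) = -13 + 2*j**2 (B(j) = (j**2 + j**2) - 13 = 2*j**2 - 13 = -13 + 2*j**2)
R = 4
R*B(X(K(-3))) = 4*(-13 + 2*(9*(-3)**2)**2) = 4*(-13 + 2*(9*9)**2) = 4*(-13 + 2*81**2) = 4*(-13 + 2*6561) = 4*(-13 + 13122) = 4*13109 = 52436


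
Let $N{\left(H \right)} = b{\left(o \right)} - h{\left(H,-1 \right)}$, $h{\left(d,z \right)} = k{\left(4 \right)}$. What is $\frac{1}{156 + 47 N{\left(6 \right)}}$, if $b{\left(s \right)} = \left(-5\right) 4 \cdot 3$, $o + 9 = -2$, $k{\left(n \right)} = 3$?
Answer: $- \frac{1}{2805} \approx -0.00035651$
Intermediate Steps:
$o = -11$ ($o = -9 - 2 = -11$)
$b{\left(s \right)} = -60$ ($b{\left(s \right)} = \left(-20\right) 3 = -60$)
$h{\left(d,z \right)} = 3$
$N{\left(H \right)} = -63$ ($N{\left(H \right)} = -60 - 3 = -63$)
$\frac{1}{156 + 47 N{\left(6 \right)}} = \frac{1}{156 + 47 \left(-63\right)} = \frac{1}{156 - 2961} = \frac{1}{-2805} = - \frac{1}{2805}$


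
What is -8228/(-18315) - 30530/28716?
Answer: -4892147/7968690 ≈ -0.61392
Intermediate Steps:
-8228/(-18315) - 30530/28716 = -8228*(-1/18315) - 30530*1/28716 = 748/1665 - 15265/14358 = -4892147/7968690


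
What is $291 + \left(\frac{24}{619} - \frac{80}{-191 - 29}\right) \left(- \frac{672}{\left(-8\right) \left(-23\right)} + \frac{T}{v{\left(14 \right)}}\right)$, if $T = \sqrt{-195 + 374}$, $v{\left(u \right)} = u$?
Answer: $\frac{45342477}{156607} + \frac{1370 \sqrt{179}}{47663} \approx 289.92$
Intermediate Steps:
$T = \sqrt{179} \approx 13.379$
$291 + \left(\frac{24}{619} - \frac{80}{-191 - 29}\right) \left(- \frac{672}{\left(-8\right) \left(-23\right)} + \frac{T}{v{\left(14 \right)}}\right) = 291 + \left(\frac{24}{619} - \frac{80}{-191 - 29}\right) \left(- \frac{672}{\left(-8\right) \left(-23\right)} + \frac{\sqrt{179}}{14}\right) = 291 + \left(24 \cdot \frac{1}{619} - \frac{80}{-220}\right) \left(- \frac{672}{184} + \sqrt{179} \cdot \frac{1}{14}\right) = 291 + \left(\frac{24}{619} - - \frac{4}{11}\right) \left(\left(-672\right) \frac{1}{184} + \frac{\sqrt{179}}{14}\right) = 291 + \left(\frac{24}{619} + \frac{4}{11}\right) \left(- \frac{84}{23} + \frac{\sqrt{179}}{14}\right) = 291 + \frac{2740 \left(- \frac{84}{23} + \frac{\sqrt{179}}{14}\right)}{6809} = 291 - \left(\frac{230160}{156607} - \frac{1370 \sqrt{179}}{47663}\right) = \frac{45342477}{156607} + \frac{1370 \sqrt{179}}{47663}$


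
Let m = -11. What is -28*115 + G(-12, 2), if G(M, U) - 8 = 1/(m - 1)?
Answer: -38545/12 ≈ -3212.1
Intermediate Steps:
G(M, U) = 95/12 (G(M, U) = 8 + 1/(-11 - 1) = 8 + 1/(-12) = 8 - 1/12 = 95/12)
-28*115 + G(-12, 2) = -28*115 + 95/12 = -3220 + 95/12 = -38545/12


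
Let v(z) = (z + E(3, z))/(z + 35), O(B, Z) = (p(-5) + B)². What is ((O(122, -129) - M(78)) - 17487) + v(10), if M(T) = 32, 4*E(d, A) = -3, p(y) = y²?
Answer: 736237/180 ≈ 4090.2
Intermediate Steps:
O(B, Z) = (25 + B)² (O(B, Z) = ((-5)² + B)² = (25 + B)²)
E(d, A) = -¾ (E(d, A) = (¼)*(-3) = -¾)
v(z) = (-¾ + z)/(35 + z) (v(z) = (z - ¾)/(z + 35) = (-¾ + z)/(35 + z))
((O(122, -129) - M(78)) - 17487) + v(10) = (((25 + 122)² - 1*32) - 17487) + (-¾ + 10)/(35 + 10) = ((147² - 32) - 17487) + (37/4)/45 = ((21609 - 32) - 17487) + (1/45)*(37/4) = (21577 - 17487) + 37/180 = 4090 + 37/180 = 736237/180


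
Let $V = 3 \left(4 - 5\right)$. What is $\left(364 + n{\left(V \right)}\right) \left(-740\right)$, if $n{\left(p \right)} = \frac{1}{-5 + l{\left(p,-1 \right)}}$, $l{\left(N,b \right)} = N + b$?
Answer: $- \frac{2423500}{9} \approx -2.6928 \cdot 10^{5}$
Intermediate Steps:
$V = -3$ ($V = 3 \left(-1\right) = -3$)
$n{\left(p \right)} = \frac{1}{-6 + p}$ ($n{\left(p \right)} = \frac{1}{-5 + \left(p - 1\right)} = \frac{1}{-5 + \left(-1 + p\right)} = \frac{1}{-6 + p}$)
$\left(364 + n{\left(V \right)}\right) \left(-740\right) = \left(364 + \frac{1}{-6 - 3}\right) \left(-740\right) = \left(364 + \frac{1}{-9}\right) \left(-740\right) = \left(364 - \frac{1}{9}\right) \left(-740\right) = \frac{3275}{9} \left(-740\right) = - \frac{2423500}{9}$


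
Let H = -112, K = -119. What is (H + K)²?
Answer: 53361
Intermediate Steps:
(H + K)² = (-112 - 119)² = (-231)² = 53361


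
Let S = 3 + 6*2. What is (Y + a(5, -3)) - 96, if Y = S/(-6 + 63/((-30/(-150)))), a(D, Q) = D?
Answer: -9368/103 ≈ -90.951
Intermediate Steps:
S = 15 (S = 3 + 12 = 15)
Y = 5/103 (Y = 15/(-6 + 63/((-30/(-150)))) = 15/(-6 + 63/((-30*(-1/150)))) = 15/(-6 + 63/(⅕)) = 15/(-6 + 63*5) = 15/(-6 + 315) = 15/309 = 15*(1/309) = 5/103 ≈ 0.048544)
(Y + a(5, -3)) - 96 = (5/103 + 5) - 96 = 520/103 - 96 = -9368/103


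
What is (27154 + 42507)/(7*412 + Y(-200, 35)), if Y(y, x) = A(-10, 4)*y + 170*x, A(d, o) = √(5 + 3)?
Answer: 307692637/38859778 + 6966100*√2/19429889 ≈ 8.4250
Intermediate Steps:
A(d, o) = 2*√2 (A(d, o) = √8 = 2*√2)
Y(y, x) = 170*x + 2*y*√2 (Y(y, x) = (2*√2)*y + 170*x = 2*y*√2 + 170*x = 170*x + 2*y*√2)
(27154 + 42507)/(7*412 + Y(-200, 35)) = (27154 + 42507)/(7*412 + (170*35 + 2*(-200)*√2)) = 69661/(2884 + (5950 - 400*√2)) = 69661/(8834 - 400*√2)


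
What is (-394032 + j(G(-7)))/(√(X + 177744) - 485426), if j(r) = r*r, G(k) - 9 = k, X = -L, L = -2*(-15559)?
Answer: 95635717964/117819127425 + 197014*√146626/117819127425 ≈ 0.81236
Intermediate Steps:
L = 31118
X = -31118 (X = -1*31118 = -31118)
G(k) = 9 + k
j(r) = r²
(-394032 + j(G(-7)))/(√(X + 177744) - 485426) = (-394032 + (9 - 7)²)/(√(-31118 + 177744) - 485426) = (-394032 + 2²)/(√146626 - 485426) = (-394032 + 4)/(-485426 + √146626) = -394028/(-485426 + √146626)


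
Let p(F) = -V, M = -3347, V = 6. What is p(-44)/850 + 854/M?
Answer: -372991/1422475 ≈ -0.26221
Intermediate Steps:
p(F) = -6 (p(F) = -1*6 = -6)
p(-44)/850 + 854/M = -6/850 + 854/(-3347) = -6*1/850 + 854*(-1/3347) = -3/425 - 854/3347 = -372991/1422475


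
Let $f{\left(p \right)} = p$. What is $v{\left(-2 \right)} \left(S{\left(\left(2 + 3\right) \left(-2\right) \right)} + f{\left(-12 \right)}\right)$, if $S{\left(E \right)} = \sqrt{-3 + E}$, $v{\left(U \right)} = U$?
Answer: $24 - 2 i \sqrt{13} \approx 24.0 - 7.2111 i$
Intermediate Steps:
$v{\left(-2 \right)} \left(S{\left(\left(2 + 3\right) \left(-2\right) \right)} + f{\left(-12 \right)}\right) = - 2 \left(\sqrt{-3 + \left(2 + 3\right) \left(-2\right)} - 12\right) = - 2 \left(\sqrt{-3 + 5 \left(-2\right)} - 12\right) = - 2 \left(\sqrt{-3 - 10} - 12\right) = - 2 \left(\sqrt{-13} - 12\right) = - 2 \left(i \sqrt{13} - 12\right) = - 2 \left(-12 + i \sqrt{13}\right) = 24 - 2 i \sqrt{13}$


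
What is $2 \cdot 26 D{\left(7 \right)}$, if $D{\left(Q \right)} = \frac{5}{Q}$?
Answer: $\frac{260}{7} \approx 37.143$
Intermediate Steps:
$2 \cdot 26 D{\left(7 \right)} = 2 \cdot 26 \cdot \frac{5}{7} = 52 \cdot 5 \cdot \frac{1}{7} = 52 \cdot \frac{5}{7} = \frac{260}{7}$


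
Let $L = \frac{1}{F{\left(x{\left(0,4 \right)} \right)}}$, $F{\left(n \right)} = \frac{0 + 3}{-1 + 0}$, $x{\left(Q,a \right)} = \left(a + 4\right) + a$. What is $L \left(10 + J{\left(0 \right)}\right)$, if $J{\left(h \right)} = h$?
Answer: $- \frac{10}{3} \approx -3.3333$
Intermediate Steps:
$x{\left(Q,a \right)} = 4 + 2 a$ ($x{\left(Q,a \right)} = \left(4 + a\right) + a = 4 + 2 a$)
$F{\left(n \right)} = -3$ ($F{\left(n \right)} = \frac{3}{-1} = 3 \left(-1\right) = -3$)
$L = - \frac{1}{3}$ ($L = \frac{1}{-3} = - \frac{1}{3} \approx -0.33333$)
$L \left(10 + J{\left(0 \right)}\right) = - \frac{10 + 0}{3} = \left(- \frac{1}{3}\right) 10 = - \frac{10}{3}$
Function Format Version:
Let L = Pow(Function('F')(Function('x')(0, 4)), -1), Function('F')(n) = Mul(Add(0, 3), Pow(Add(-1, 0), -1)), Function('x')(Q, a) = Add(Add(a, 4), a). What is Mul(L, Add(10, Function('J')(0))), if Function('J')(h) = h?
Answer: Rational(-10, 3) ≈ -3.3333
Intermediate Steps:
Function('x')(Q, a) = Add(4, Mul(2, a)) (Function('x')(Q, a) = Add(Add(4, a), a) = Add(4, Mul(2, a)))
Function('F')(n) = -3 (Function('F')(n) = Mul(3, Pow(-1, -1)) = Mul(3, -1) = -3)
L = Rational(-1, 3) (L = Pow(-3, -1) = Rational(-1, 3) ≈ -0.33333)
Mul(L, Add(10, Function('J')(0))) = Mul(Rational(-1, 3), Add(10, 0)) = Mul(Rational(-1, 3), 10) = Rational(-10, 3)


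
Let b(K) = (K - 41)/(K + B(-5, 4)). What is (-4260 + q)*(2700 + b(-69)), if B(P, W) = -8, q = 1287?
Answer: -56219430/7 ≈ -8.0313e+6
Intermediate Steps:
b(K) = (-41 + K)/(-8 + K) (b(K) = (K - 41)/(K - 8) = (-41 + K)/(-8 + K))
(-4260 + q)*(2700 + b(-69)) = (-4260 + 1287)*(2700 + (-41 - 69)/(-8 - 69)) = -2973*(2700 - 110/(-77)) = -2973*(2700 - 1/77*(-110)) = -2973*(2700 + 10/7) = -2973*18910/7 = -56219430/7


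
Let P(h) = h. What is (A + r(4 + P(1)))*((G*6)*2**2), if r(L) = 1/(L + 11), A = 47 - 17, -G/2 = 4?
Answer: -5772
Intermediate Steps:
G = -8 (G = -2*4 = -8)
A = 30
r(L) = 1/(11 + L)
(A + r(4 + P(1)))*((G*6)*2**2) = (30 + 1/(11 + (4 + 1)))*(-8*6*2**2) = (30 + 1/(11 + 5))*(-48*4) = (30 + 1/16)*(-192) = (481/16)*(-192) = -5772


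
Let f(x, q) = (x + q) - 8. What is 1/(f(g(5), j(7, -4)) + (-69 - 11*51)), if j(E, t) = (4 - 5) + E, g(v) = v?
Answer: -1/627 ≈ -0.0015949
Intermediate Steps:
j(E, t) = -1 + E
f(x, q) = -8 + q + x (f(x, q) = (q + x) - 8 = -8 + q + x)
1/(f(g(5), j(7, -4)) + (-69 - 11*51)) = 1/((-8 + (-1 + 7) + 5) + (-69 - 11*51)) = 1/((-8 + 6 + 5) + (-69 - 561)) = 1/(3 - 630) = 1/(-627) = -1/627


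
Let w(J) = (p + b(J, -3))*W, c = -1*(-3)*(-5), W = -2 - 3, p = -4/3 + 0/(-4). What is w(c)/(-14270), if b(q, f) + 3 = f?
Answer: -11/4281 ≈ -0.0025695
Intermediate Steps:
b(q, f) = -3 + f
p = -4/3 (p = -4*⅓ + 0*(-¼) = -4/3 + 0 = -4/3 ≈ -1.3333)
W = -5
c = -15 (c = 3*(-5) = -15)
w(J) = 110/3 (w(J) = (-4/3 + (-3 - 3))*(-5) = (-4/3 - 6)*(-5) = -22/3*(-5) = 110/3)
w(c)/(-14270) = (110/3)/(-14270) = (110/3)*(-1/14270) = -11/4281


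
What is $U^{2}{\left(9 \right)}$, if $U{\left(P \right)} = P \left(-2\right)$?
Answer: $324$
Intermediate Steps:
$U{\left(P \right)} = - 2 P$
$U^{2}{\left(9 \right)} = \left(\left(-2\right) 9\right)^{2} = \left(-18\right)^{2} = 324$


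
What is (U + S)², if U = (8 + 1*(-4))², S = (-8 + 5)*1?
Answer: 169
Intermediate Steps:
S = -3 (S = -3*1 = -3)
U = 16 (U = (8 - 4)² = 4² = 16)
(U + S)² = (16 - 3)² = 13² = 169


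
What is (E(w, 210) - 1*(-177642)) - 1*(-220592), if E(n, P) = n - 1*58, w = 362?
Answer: 398538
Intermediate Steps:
E(n, P) = -58 + n (E(n, P) = n - 58 = -58 + n)
(E(w, 210) - 1*(-177642)) - 1*(-220592) = ((-58 + 362) - 1*(-177642)) - 1*(-220592) = (304 + 177642) + 220592 = 177946 + 220592 = 398538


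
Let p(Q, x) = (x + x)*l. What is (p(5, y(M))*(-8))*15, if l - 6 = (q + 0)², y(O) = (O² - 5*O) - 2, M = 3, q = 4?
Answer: 42240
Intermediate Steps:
y(O) = -2 + O² - 5*O
l = 22 (l = 6 + (4 + 0)² = 6 + 4² = 6 + 16 = 22)
p(Q, x) = 44*x (p(Q, x) = (x + x)*22 = (2*x)*22 = 44*x)
(p(5, y(M))*(-8))*15 = ((44*(-2 + 3² - 5*3))*(-8))*15 = ((44*(-2 + 9 - 15))*(-8))*15 = ((44*(-8))*(-8))*15 = -352*(-8)*15 = 2816*15 = 42240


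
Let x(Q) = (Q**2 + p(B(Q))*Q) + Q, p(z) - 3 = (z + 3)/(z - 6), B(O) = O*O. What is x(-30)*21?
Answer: 2345805/149 ≈ 15744.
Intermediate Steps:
B(O) = O**2
p(z) = 3 + (3 + z)/(-6 + z) (p(z) = 3 + (z + 3)/(z - 6) = 3 + (3 + z)/(-6 + z))
x(Q) = Q + Q**2 + Q*(-15 + 4*Q**2)/(-6 + Q**2) (x(Q) = (Q**2 + ((-15 + 4*Q**2)/(-6 + Q**2))*Q) + Q = (Q**2 + Q*(-15 + 4*Q**2)/(-6 + Q**2)) + Q = Q + Q**2 + Q*(-15 + 4*Q**2)/(-6 + Q**2))
x(-30)*21 = -30*(-21 + (-30)**3 - 6*(-30) + 5*(-30)**2)/(-6 + (-30)**2)*21 = -30*(-21 - 27000 + 180 + 5*900)/(-6 + 900)*21 = -30*(-21 - 27000 + 180 + 4500)/894*21 = -30*1/894*(-22341)*21 = (111705/149)*21 = 2345805/149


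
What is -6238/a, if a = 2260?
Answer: -3119/1130 ≈ -2.7602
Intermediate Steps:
-6238/a = -6238/2260 = -6238*1/2260 = -3119/1130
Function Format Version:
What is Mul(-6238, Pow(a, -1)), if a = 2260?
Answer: Rational(-3119, 1130) ≈ -2.7602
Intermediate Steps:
Mul(-6238, Pow(a, -1)) = Mul(-6238, Pow(2260, -1)) = Mul(-6238, Rational(1, 2260)) = Rational(-3119, 1130)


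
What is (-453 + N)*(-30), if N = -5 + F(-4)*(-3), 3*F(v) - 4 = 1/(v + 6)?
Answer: 13875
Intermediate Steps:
F(v) = 4/3 + 1/(3*(6 + v)) (F(v) = 4/3 + 1/(3*(v + 6)) = 4/3 + 1/(3*(6 + v)))
N = -19/2 (N = -5 + ((25 + 4*(-4))/(3*(6 - 4)))*(-3) = -5 + ((⅓)*(25 - 16)/2)*(-3) = -5 + ((⅓)*(½)*9)*(-3) = -5 + (3/2)*(-3) = -5 - 9/2 = -19/2 ≈ -9.5000)
(-453 + N)*(-30) = (-453 - 19/2)*(-30) = -925/2*(-30) = 13875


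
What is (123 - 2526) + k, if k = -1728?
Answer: -4131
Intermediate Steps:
(123 - 2526) + k = (123 - 2526) - 1728 = -2403 - 1728 = -4131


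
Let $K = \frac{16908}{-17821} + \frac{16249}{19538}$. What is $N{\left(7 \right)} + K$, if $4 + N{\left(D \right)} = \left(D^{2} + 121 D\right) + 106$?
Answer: $\frac{347449549529}{348186698} \approx 997.88$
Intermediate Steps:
$N{\left(D \right)} = 102 + D^{2} + 121 D$ ($N{\left(D \right)} = -4 + \left(\left(D^{2} + 121 D\right) + 106\right) = -4 + \left(106 + D^{2} + 121 D\right) = 102 + D^{2} + 121 D$)
$K = - \frac{40775075}{348186698}$ ($K = 16908 \left(- \frac{1}{17821}\right) + 16249 \cdot \frac{1}{19538} = - \frac{16908}{17821} + \frac{16249}{19538} = - \frac{40775075}{348186698} \approx -0.11711$)
$N{\left(7 \right)} + K = \left(102 + 7^{2} + 121 \cdot 7\right) - \frac{40775075}{348186698} = \left(102 + 49 + 847\right) - \frac{40775075}{348186698} = 998 - \frac{40775075}{348186698} = \frac{347449549529}{348186698}$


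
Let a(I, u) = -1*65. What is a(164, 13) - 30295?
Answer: -30360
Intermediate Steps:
a(I, u) = -65
a(164, 13) - 30295 = -65 - 30295 = -30360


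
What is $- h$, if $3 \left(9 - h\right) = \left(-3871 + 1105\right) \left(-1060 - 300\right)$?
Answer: $1253911$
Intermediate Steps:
$h = -1253911$ ($h = 9 - \frac{\left(-3871 + 1105\right) \left(-1060 - 300\right)}{3} = 9 - \frac{\left(-2766\right) \left(-1360\right)}{3} = 9 - 1253920 = -1253911$)
$- h = \left(-1\right) \left(-1253911\right) = 1253911$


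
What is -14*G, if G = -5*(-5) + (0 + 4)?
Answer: -406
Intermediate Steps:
G = 29 (G = 25 + 4 = 29)
-14*G = -14*29 = -406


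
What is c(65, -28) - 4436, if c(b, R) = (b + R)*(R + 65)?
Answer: -3067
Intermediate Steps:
c(b, R) = (65 + R)*(R + b) (c(b, R) = (R + b)*(65 + R) = (65 + R)*(R + b))
c(65, -28) - 4436 = ((-28)**2 + 65*(-28) + 65*65 - 28*65) - 4436 = (784 - 1820 + 4225 - 1820) - 4436 = 1369 - 4436 = -3067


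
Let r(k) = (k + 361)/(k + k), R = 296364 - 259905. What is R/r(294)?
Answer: 21437892/655 ≈ 32730.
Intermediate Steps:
R = 36459
r(k) = (361 + k)/(2*k) (r(k) = (361 + k)/((2*k)) = (361 + k)*(1/(2*k)) = (361 + k)/(2*k))
R/r(294) = 36459/(((½)*(361 + 294)/294)) = 36459/(((½)*(1/294)*655)) = 36459/(655/588) = 36459*(588/655) = 21437892/655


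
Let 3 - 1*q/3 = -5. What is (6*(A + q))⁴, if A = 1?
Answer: 506250000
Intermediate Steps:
q = 24 (q = 9 - 3*(-5) = 9 + 15 = 24)
(6*(A + q))⁴ = (6*(1 + 24))⁴ = (6*25)⁴ = 150⁴ = 506250000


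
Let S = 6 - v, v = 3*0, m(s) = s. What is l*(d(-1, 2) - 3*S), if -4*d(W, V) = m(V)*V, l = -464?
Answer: 8816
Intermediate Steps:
d(W, V) = -V²/4 (d(W, V) = -V*V/4 = -V²/4)
v = 0
S = 6 (S = 6 - 1*0 = 6 + 0 = 6)
l*(d(-1, 2) - 3*S) = -464*(-¼*2² - 3*6) = -464*(-¼*4 - 18) = -464*(-1 - 18) = -464*(-19) = 8816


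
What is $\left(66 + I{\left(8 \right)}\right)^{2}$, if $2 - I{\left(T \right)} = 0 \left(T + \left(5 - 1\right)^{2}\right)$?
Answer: $4624$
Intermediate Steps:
$I{\left(T \right)} = 2$ ($I{\left(T \right)} = 2 - 0 \left(T + \left(5 - 1\right)^{2}\right) = 2 - 0 \left(T + 4^{2}\right) = 2 - 0 \left(T + 16\right) = 2 - 0 \left(16 + T\right) = 2 - 0 = 2 + 0 = 2$)
$\left(66 + I{\left(8 \right)}\right)^{2} = \left(66 + 2\right)^{2} = 68^{2} = 4624$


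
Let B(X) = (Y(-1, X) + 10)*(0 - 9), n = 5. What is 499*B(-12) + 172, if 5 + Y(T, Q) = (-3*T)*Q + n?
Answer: 116938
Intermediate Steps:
Y(T, Q) = -3*Q*T (Y(T, Q) = -5 + ((-3*T)*Q + 5) = -5 + (-3*Q*T + 5) = -5 + (5 - 3*Q*T) = -3*Q*T)
B(X) = -90 - 27*X (B(X) = (-3*X*(-1) + 10)*(0 - 9) = (3*X + 10)*(-9) = (10 + 3*X)*(-9) = -90 - 27*X)
499*B(-12) + 172 = 499*(-90 - 27*(-12)) + 172 = 499*(-90 + 324) + 172 = 499*234 + 172 = 116766 + 172 = 116938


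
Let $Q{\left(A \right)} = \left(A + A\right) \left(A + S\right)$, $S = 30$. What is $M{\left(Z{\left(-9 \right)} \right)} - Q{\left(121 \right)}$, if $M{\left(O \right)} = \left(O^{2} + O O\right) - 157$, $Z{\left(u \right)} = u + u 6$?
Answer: $-28761$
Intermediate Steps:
$Z{\left(u \right)} = 7 u$ ($Z{\left(u \right)} = u + 6 u = 7 u$)
$M{\left(O \right)} = -157 + 2 O^{2}$ ($M{\left(O \right)} = \left(O^{2} + O^{2}\right) - 157 = 2 O^{2} - 157 = -157 + 2 O^{2}$)
$Q{\left(A \right)} = 2 A \left(30 + A\right)$ ($Q{\left(A \right)} = \left(A + A\right) \left(A + 30\right) = 2 A \left(30 + A\right)$)
$M{\left(Z{\left(-9 \right)} \right)} - Q{\left(121 \right)} = \left(-157 + 2 \left(7 \left(-9\right)\right)^{2}\right) - 2 \cdot 121 \left(30 + 121\right) = \left(-157 + 2 \left(-63\right)^{2}\right) - 2 \cdot 121 \cdot 151 = \left(-157 + 2 \cdot 3969\right) - 36542 = \left(-157 + 7938\right) - 36542 = 7781 - 36542 = -28761$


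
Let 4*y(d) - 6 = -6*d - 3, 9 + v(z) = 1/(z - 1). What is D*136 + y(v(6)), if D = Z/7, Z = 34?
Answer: 94433/140 ≈ 674.52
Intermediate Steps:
v(z) = -9 + 1/(-1 + z) (v(z) = -9 + 1/(z - 1) = -9 + 1/(-1 + z))
y(d) = ¾ - 3*d/2 (y(d) = 3/2 + (-6*d - 3)/4 = 3/2 + (-3 - 6*d)/4 = 3/2 + (-¾ - 3*d/2) = ¾ - 3*d/2)
D = 34/7 ≈ 4.8571
D*136 + y(v(6)) = (34/7)*136 + (¾ - 3*(10 - 9*6)/(2*(-1 + 6))) = 4624/7 + (¾ - 3*(10 - 54)/(2*5)) = 4624/7 + (¾ - 3*(-44)/10) = 4624/7 + (¾ - 3/2*(-44/5)) = 4624/7 + (¾ + 66/5) = 4624/7 + 279/20 = 94433/140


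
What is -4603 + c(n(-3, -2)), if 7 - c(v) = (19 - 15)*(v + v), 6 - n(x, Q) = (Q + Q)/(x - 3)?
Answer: -13916/3 ≈ -4638.7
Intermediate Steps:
n(x, Q) = 6 - 2*Q/(-3 + x) (n(x, Q) = 6 - (Q + Q)/(x - 3) = 6 - 2*Q/(-3 + x))
c(v) = 7 - 8*v (c(v) = 7 - (19 - 15)*(v + v) = 7 - 4*2*v = 7 - 8*v)
-4603 + c(n(-3, -2)) = -4603 + (7 - 16*(-9 - 1*(-2) + 3*(-3))/(-3 - 3)) = -4603 + (7 - 16*(-9 + 2 - 9)/(-6)) = -4603 + (7 - 16*(-1)*(-16)/6) = -4603 + (7 - 8*16/3) = -4603 + (7 - 128/3) = -4603 - 107/3 = -13916/3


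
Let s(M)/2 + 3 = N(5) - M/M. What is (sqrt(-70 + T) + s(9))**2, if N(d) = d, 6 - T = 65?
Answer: (2 + I*sqrt(129))**2 ≈ -125.0 + 45.431*I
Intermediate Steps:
T = -59 (T = 6 - 1*65 = 6 - 65 = -59)
s(M) = 2 (s(M) = -6 + 2*(5 - M/M) = -6 + 2*(5 - 1*1) = -6 + 2*(5 - 1) = -6 + 2*4 = -6 + 8 = 2)
(sqrt(-70 + T) + s(9))**2 = (sqrt(-70 - 59) + 2)**2 = (sqrt(-129) + 2)**2 = (I*sqrt(129) + 2)**2 = (2 + I*sqrt(129))**2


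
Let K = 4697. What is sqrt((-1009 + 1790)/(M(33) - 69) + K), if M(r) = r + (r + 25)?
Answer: sqrt(18930)/2 ≈ 68.793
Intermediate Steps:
M(r) = 25 + 2*r (M(r) = r + (25 + r) = 25 + 2*r)
sqrt((-1009 + 1790)/(M(33) - 69) + K) = sqrt((-1009 + 1790)/((25 + 2*33) - 69) + 4697) = sqrt(781/((25 + 66) - 69) + 4697) = sqrt(781/(91 - 69) + 4697) = sqrt(781/22 + 4697) = sqrt(781*(1/22) + 4697) = sqrt(71/2 + 4697) = sqrt(9465/2) = sqrt(18930)/2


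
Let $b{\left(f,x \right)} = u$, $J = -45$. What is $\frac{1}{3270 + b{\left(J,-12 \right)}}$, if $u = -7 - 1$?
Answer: $\frac{1}{3262} \approx 0.00030656$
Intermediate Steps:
$u = -8$
$b{\left(f,x \right)} = -8$
$\frac{1}{3270 + b{\left(J,-12 \right)}} = \frac{1}{3270 - 8} = \frac{1}{3262}$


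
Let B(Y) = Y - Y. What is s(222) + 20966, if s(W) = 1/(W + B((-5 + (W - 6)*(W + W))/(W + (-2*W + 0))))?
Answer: 4654453/222 ≈ 20966.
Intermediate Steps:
B(Y) = 0
s(W) = 1/W (s(W) = 1/(W + 0) = 1/W)
s(222) + 20966 = 1/222 + 20966 = 4654453/222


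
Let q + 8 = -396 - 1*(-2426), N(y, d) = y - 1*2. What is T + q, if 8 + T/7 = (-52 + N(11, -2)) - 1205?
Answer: -6770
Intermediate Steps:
N(y, d) = -2 + y (N(y, d) = y - 2 = -2 + y)
T = -8792 (T = -56 + 7*((-52 + (-2 + 11)) - 1205) = -56 + 7*((-52 + 9) - 1205) = -56 + 7*(-43 - 1205) = -56 + 7*(-1248) = -56 - 8736 = -8792)
q = 2022 (q = -8 + (-396 - 1*(-2426)) = -8 + (-396 + 2426) = -8 + 2030 = 2022)
T + q = -8792 + 2022 = -6770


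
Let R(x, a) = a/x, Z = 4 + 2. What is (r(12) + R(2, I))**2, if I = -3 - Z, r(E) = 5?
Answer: 1/4 ≈ 0.25000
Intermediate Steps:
Z = 6
I = -9 (I = -3 - 1*6 = -3 - 6 = -9)
(r(12) + R(2, I))**2 = (5 - 9/2)**2 = (1/2)**2 = 1/4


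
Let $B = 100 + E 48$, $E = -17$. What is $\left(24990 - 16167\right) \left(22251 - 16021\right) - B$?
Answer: $54968006$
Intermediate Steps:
$B = -716$ ($B = 100 - 816 = -716$)
$\left(24990 - 16167\right) \left(22251 - 16021\right) - B = \left(24990 - 16167\right) \left(22251 - 16021\right) - -716 = 8823 \cdot 6230 + 716 = 54967290 + 716 = 54968006$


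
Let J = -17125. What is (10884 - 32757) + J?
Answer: -38998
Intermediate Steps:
(10884 - 32757) + J = (10884 - 32757) - 17125 = -21873 - 17125 = -38998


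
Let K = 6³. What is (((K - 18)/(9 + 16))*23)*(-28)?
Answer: -127512/25 ≈ -5100.5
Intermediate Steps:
K = 216
(((K - 18)/(9 + 16))*23)*(-28) = (((216 - 18)/(9 + 16))*23)*(-28) = ((198/25)*23)*(-28) = (4554/25)*(-28) = -127512/25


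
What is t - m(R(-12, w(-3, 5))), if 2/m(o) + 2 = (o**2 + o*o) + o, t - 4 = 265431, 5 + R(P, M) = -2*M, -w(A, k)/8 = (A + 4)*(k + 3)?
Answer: 8063649863/30379 ≈ 2.6544e+5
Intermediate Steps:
w(A, k) = -8*(3 + k)*(4 + A) (w(A, k) = -8*(A + 4)*(k + 3) = -8*(4 + A)*(3 + k) = -8*(3 + k)*(4 + A))
R(P, M) = -5 - 2*M
t = 265435 (t = 4 + 265431 = 265435)
m(o) = 2/(-2 + o + 2*o**2) (m(o) = 2/(-2 + ((o**2 + o*o) + o)) = 2/(-2 + ((o**2 + o**2) + o)) = 2/(-2 + (2*o**2 + o)) = 2/(-2 + (o + 2*o**2)) = 2/(-2 + o + 2*o**2))
t - m(R(-12, w(-3, 5))) = 265435 - 2/(-2 + (-5 - 2*(-96 - 32*5 - 24*(-3) - 8*(-3)*5)) + 2*(-5 - 2*(-96 - 32*5 - 24*(-3) - 8*(-3)*5))**2) = 265435 - 2/(-2 + (-5 - 2*(-96 - 160 + 72 + 120)) + 2*(-5 - 2*(-96 - 160 + 72 + 120))**2) = 265435 - 2/(-2 + (-5 - 2*(-64)) + 2*(-5 - 2*(-64))**2) = 265435 - 2/(-2 + (-5 + 128) + 2*(-5 + 128)**2) = 265435 - 2/(-2 + 123 + 2*123**2) = 265435 - 2/(-2 + 123 + 2*15129) = 265435 - 2/(-2 + 123 + 30258) = 265435 - 2/30379 = 8063649863/30379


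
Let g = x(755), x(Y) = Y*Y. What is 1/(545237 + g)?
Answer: 1/1115262 ≈ 8.9665e-7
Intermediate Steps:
x(Y) = Y²
g = 570025 (g = 755² = 570025)
1/(545237 + g) = 1/(545237 + 570025) = 1/1115262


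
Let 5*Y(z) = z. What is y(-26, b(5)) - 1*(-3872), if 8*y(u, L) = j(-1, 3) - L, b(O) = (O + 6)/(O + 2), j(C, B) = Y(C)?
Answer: 542049/140 ≈ 3871.8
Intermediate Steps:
Y(z) = z/5
j(C, B) = C/5
b(O) = (6 + O)/(2 + O)
y(u, L) = -1/40 - L/8 (y(u, L) = ((1/5)*(-1) - L)/8 = (-1/5 - L)/8 = -1/40 - L/8)
y(-26, b(5)) - 1*(-3872) = (-1/40 - (6 + 5)/(8*(2 + 5))) - 1*(-3872) = (-1/40 - 11/(8*7)) + 3872 = (-1/40 - 11/56) + 3872 = -31/140 + 3872 = 542049/140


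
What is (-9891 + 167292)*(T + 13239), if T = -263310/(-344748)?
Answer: 119739717348147/57458 ≈ 2.0840e+9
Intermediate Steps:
T = 43885/57458 (T = -263310*(-1/344748) = 43885/57458 ≈ 0.76377)
(-9891 + 167292)*(T + 13239) = (-9891 + 167292)*(43885/57458 + 13239) = 157401*(760730347/57458) = 119739717348147/57458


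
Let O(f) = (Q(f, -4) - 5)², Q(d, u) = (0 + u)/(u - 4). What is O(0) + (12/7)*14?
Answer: 177/4 ≈ 44.250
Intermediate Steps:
Q(d, u) = u/(-4 + u)
O(f) = 81/4 (O(f) = (-4/(-4 - 4) - 5)² = (-4/(-8) - 5)² = (-4*(-⅛) - 5)² = (½ - 5)² = (-9/2)² = 81/4)
O(0) + (12/7)*14 = 81/4 + (12/7)*14 = 81/4 + 24 = 177/4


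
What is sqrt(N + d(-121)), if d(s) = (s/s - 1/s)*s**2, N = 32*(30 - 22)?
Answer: sqrt(15018) ≈ 122.55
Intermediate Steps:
N = 256 (N = 32*8 = 256)
d(s) = s**2*(1 - 1/s) (d(s) = (1 - 1/s)*s**2 = s**2*(1 - 1/s))
sqrt(N + d(-121)) = sqrt(256 - 121*(-1 - 121)) = sqrt(256 - 121*(-122)) = sqrt(256 + 14762) = sqrt(15018)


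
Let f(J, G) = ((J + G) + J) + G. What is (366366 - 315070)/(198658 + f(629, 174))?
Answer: 6412/25033 ≈ 0.25614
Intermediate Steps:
f(J, G) = 2*G + 2*J (f(J, G) = ((G + J) + J) + G = (G + 2*J) + G = 2*G + 2*J)
(366366 - 315070)/(198658 + f(629, 174)) = (366366 - 315070)/(198658 + (2*174 + 2*629)) = 51296/(198658 + (348 + 1258)) = 51296/(198658 + 1606) = 51296/200264 = 51296*(1/200264) = 6412/25033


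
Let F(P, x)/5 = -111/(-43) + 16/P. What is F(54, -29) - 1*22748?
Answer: -26393723/1161 ≈ -22734.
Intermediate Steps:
F(P, x) = 555/43 + 80/P (F(P, x) = 5*(-111/(-43) + 16/P) = 5*(-111*(-1/43) + 16/P) = 5*(111/43 + 16/P) = 555/43 + 80/P)
F(54, -29) - 1*22748 = (555/43 + 80/54) - 1*22748 = (555/43 + 80*(1/54)) - 22748 = (555/43 + 40/27) - 22748 = 16705/1161 - 22748 = -26393723/1161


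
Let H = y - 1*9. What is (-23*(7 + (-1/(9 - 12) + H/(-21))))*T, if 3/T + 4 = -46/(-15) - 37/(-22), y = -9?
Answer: -1305480/1729 ≈ -755.05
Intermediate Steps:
T = 990/247 (T = 3/(-4 + (-46/(-15) - 37/(-22))) = 3/(-4 + (-46*(-1/15) - 37*(-1/22))) = 3/(-4 + (46/15 + 37/22)) = 3/(-4 + 1567/330) = 3/(247/330) = 3*(330/247) = 990/247 ≈ 4.0081)
H = -18 (H = -9 - 1*9 = -9 - 9 = -18)
(-23*(7 + (-1/(9 - 12) + H/(-21))))*T = -23*(7 + (-1/(9 - 12) - 18/(-21)))*(990/247) = -23*(7 + (-1/(-3) - 18*(-1/21)))*(990/247) = -23*(7 + (-1*(-⅓) + 6/7))*(990/247) = -23*(7 + (⅓ + 6/7))*(990/247) = -23*(7 + 25/21)*(990/247) = -23*172/21*(990/247) = -3956/21*990/247 = -1305480/1729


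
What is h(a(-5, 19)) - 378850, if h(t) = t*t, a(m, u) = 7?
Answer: -378801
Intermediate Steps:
h(t) = t²
h(a(-5, 19)) - 378850 = 7² - 378850 = 49 - 378850 = -378801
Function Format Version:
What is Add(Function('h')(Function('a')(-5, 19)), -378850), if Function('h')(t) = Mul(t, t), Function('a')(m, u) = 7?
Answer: -378801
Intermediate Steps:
Function('h')(t) = Pow(t, 2)
Add(Function('h')(Function('a')(-5, 19)), -378850) = Add(Pow(7, 2), -378850) = Add(49, -378850) = -378801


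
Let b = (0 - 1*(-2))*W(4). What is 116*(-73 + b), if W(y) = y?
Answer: -7540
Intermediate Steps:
b = 8 (b = (0 - 1*(-2))*4 = (0 + 2)*4 = 2*4 = 8)
116*(-73 + b) = 116*(-73 + 8) = 116*(-65) = -7540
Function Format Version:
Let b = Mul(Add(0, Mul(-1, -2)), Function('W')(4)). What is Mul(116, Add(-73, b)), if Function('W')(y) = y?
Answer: -7540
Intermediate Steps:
b = 8 (b = Mul(Add(0, Mul(-1, -2)), 4) = Mul(Add(0, 2), 4) = Mul(2, 4) = 8)
Mul(116, Add(-73, b)) = Mul(116, Add(-73, 8)) = Mul(116, -65) = -7540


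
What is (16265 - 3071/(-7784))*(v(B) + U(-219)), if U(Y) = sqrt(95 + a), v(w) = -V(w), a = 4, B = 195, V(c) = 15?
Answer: -1899147465/7784 + 379829493*sqrt(11)/7784 ≈ -82142.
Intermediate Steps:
v(w) = -15 (v(w) = -1*15 = -15)
U(Y) = 3*sqrt(11) (U(Y) = sqrt(95 + 4) = sqrt(99) = 3*sqrt(11))
(16265 - 3071/(-7784))*(v(B) + U(-219)) = (16265 - 3071/(-7784))*(-15 + 3*sqrt(11)) = (16265 - 3071*(-1/7784))*(-15 + 3*sqrt(11)) = (16265 + 3071/7784)*(-15 + 3*sqrt(11)) = 126609831*(-15 + 3*sqrt(11))/7784 = -1899147465/7784 + 379829493*sqrt(11)/7784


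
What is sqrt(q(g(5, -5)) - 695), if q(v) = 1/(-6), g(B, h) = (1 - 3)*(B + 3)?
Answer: I*sqrt(25026)/6 ≈ 26.366*I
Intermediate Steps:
g(B, h) = -6 - 2*B (g(B, h) = -2*(3 + B) = -6 - 2*B)
q(v) = -1/6
sqrt(q(g(5, -5)) - 695) = sqrt(-1/6 - 695) = sqrt(-4171/6) = I*sqrt(25026)/6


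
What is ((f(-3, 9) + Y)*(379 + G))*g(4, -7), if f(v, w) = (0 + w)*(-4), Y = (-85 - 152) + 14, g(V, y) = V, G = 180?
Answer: -579124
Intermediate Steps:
Y = -223 (Y = -237 + 14 = -223)
f(v, w) = -4*w (f(v, w) = w*(-4) = -4*w)
((f(-3, 9) + Y)*(379 + G))*g(4, -7) = ((-4*9 - 223)*(379 + 180))*4 = ((-36 - 223)*559)*4 = -259*559*4 = -144781*4 = -579124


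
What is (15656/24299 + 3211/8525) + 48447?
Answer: 912359807574/18831725 ≈ 48448.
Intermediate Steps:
(15656/24299 + 3211/8525) + 48447 = 19226499/18831725 + 48447 = 912359807574/18831725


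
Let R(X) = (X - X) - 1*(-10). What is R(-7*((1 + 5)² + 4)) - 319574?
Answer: -319564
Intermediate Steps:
R(X) = 10 (R(X) = 0 + 10 = 10)
R(-7*((1 + 5)² + 4)) - 319574 = 10 - 319574 = -319564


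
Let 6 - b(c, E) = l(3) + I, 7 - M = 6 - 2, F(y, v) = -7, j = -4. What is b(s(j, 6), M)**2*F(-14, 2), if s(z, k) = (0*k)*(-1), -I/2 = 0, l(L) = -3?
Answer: -567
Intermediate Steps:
I = 0 (I = -2*0 = 0)
s(z, k) = 0 (s(z, k) = 0*(-1) = 0)
M = 3 (M = 7 - (6 - 2) = 7 - 1*4 = 7 - 4 = 3)
b(c, E) = 9 (b(c, E) = 6 - (-3 + 0) = 6 - 1*(-3) = 6 + 3 = 9)
b(s(j, 6), M)**2*F(-14, 2) = 9**2*(-7) = 81*(-7) = -567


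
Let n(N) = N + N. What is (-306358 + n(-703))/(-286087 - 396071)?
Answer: 51294/113693 ≈ 0.45116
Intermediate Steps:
n(N) = 2*N
(-306358 + n(-703))/(-286087 - 396071) = (-306358 + 2*(-703))/(-286087 - 396071) = (-306358 - 1406)/(-682158) = -307764*(-1/682158) = 51294/113693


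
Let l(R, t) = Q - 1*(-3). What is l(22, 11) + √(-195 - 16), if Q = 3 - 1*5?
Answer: 1 + I*√211 ≈ 1.0 + 14.526*I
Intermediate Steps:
Q = -2 (Q = 3 - 5 = -2)
l(R, t) = 1 (l(R, t) = -2 - 1*(-3) = -2 + 3 = 1)
l(22, 11) + √(-195 - 16) = 1 + √(-195 - 16) = 1 + √(-211) = 1 + I*√211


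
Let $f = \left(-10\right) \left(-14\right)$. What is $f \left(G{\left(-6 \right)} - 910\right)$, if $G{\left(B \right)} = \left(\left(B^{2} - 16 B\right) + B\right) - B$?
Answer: $-108920$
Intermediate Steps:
$f = 140$
$G{\left(B \right)} = B^{2} - 16 B$ ($G{\left(B \right)} = \left(B^{2} - 15 B\right) - B = B^{2} - 16 B$)
$f \left(G{\left(-6 \right)} - 910\right) = 140 \left(- 6 \left(-16 - 6\right) - 910\right) = 140 \left(\left(-6\right) \left(-22\right) - 910\right) = 140 \left(132 - 910\right) = 140 \left(-778\right) = -108920$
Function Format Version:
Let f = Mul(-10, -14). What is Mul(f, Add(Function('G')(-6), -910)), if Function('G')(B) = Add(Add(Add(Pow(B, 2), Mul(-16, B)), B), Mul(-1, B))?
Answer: -108920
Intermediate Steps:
f = 140
Function('G')(B) = Add(Pow(B, 2), Mul(-16, B)) (Function('G')(B) = Add(Add(Pow(B, 2), Mul(-15, B)), Mul(-1, B)) = Add(Pow(B, 2), Mul(-16, B)))
Mul(f, Add(Function('G')(-6), -910)) = Mul(140, Add(Mul(-6, Add(-16, -6)), -910)) = Mul(140, Add(Mul(-6, -22), -910)) = Mul(140, Add(132, -910)) = Mul(140, -778) = -108920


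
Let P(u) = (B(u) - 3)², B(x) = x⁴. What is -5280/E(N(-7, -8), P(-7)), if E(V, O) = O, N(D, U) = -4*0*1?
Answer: -120/130691 ≈ -0.00091820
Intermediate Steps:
N(D, U) = 0 (N(D, U) = 0*1 = 0)
P(u) = (-3 + u⁴)² (P(u) = (u⁴ - 3)² = (-3 + u⁴)²)
-5280/E(N(-7, -8), P(-7)) = -5280/(-3 + (-7)⁴)² = -5280/(-3 + 2401)² = -5280/(2398²) = -5280/5750404 = -5280*1/5750404 = -120/130691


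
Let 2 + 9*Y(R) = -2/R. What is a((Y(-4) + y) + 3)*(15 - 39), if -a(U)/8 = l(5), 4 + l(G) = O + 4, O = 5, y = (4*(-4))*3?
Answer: 960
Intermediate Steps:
Y(R) = -2/9 - 2/(9*R) (Y(R) = -2/9 + (-2/R)/9 = -2/9 - 2/(9*R))
y = -48 (y = -16*3 = -48)
l(G) = 5 (l(G) = -4 + (5 + 4) = -4 + 9 = 5)
a(U) = -40 (a(U) = -8*5 = -40)
a((Y(-4) + y) + 3)*(15 - 39) = -40*(15 - 39) = -40*(-24) = 960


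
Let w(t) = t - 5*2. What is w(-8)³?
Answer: -5832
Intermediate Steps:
w(t) = -10 + t (w(t) = t - 10 = -10 + t)
w(-8)³ = (-10 - 8)³ = (-18)³ = -5832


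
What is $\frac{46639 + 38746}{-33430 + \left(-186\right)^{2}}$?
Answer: $\frac{85385}{1166} \approx 73.229$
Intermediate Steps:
$\frac{46639 + 38746}{-33430 + \left(-186\right)^{2}} = \frac{85385}{-33430 + 34596} = \frac{85385}{1166}$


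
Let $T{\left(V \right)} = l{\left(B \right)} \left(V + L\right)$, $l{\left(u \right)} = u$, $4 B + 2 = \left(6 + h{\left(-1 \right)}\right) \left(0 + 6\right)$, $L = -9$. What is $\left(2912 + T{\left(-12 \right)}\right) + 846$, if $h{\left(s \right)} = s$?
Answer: $3611$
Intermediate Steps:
$B = 7$ ($B = - \frac{1}{2} + \frac{\left(6 - 1\right) \left(0 + 6\right)}{4} = - \frac{1}{2} + \frac{5 \cdot 6}{4} = - \frac{1}{2} + \frac{1}{4} \cdot 30 = - \frac{1}{2} + \frac{15}{2} = 7$)
$T{\left(V \right)} = -63 + 7 V$ ($T{\left(V \right)} = 7 \left(V - 9\right) = 7 \left(-9 + V\right) = -63 + 7 V$)
$\left(2912 + T{\left(-12 \right)}\right) + 846 = \left(2912 + \left(-63 + 7 \left(-12\right)\right)\right) + 846 = \left(2912 - 147\right) + 846 = 2765 + 846 = 3611$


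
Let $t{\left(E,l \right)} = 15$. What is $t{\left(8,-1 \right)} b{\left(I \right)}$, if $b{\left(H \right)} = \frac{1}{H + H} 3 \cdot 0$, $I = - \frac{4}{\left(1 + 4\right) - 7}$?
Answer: $0$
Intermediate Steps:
$I = 2$ ($I = - \frac{4}{5 - 7} = - \frac{4}{-2} = \left(-4\right) \left(- \frac{1}{2}\right) = 2$)
$b{\left(H \right)} = 0$ ($b{\left(H \right)} = \frac{1}{2 H} 3 \cdot 0 = \frac{3}{2 H} 0 = 0$)
$t{\left(8,-1 \right)} b{\left(I \right)} = 15 \cdot 0 = 0$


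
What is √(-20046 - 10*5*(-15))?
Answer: 12*I*√134 ≈ 138.91*I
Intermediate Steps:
√(-20046 - 10*5*(-15)) = √(-20046 - 50*(-15)) = √(-20046 + 750) = √(-19296) = 12*I*√134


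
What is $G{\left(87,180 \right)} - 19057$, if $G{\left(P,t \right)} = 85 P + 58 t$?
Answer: $-1222$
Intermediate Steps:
$G{\left(P,t \right)} = 58 t + 85 P$
$G{\left(87,180 \right)} - 19057 = \left(58 \cdot 180 + 85 \cdot 87\right) - 19057 = \left(10440 + 7395\right) - 19057 = 17835 - 19057 = -1222$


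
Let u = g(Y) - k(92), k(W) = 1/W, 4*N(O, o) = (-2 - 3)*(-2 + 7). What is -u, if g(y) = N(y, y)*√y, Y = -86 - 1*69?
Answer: 1/92 + 25*I*√155/4 ≈ 0.01087 + 77.812*I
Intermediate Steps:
N(O, o) = -25/4 (N(O, o) = ((-2 - 3)*(-2 + 7))/4 = (-5*5)/4 = (¼)*(-25) = -25/4)
Y = -155 (Y = -86 - 69 = -155)
g(y) = -25*√y/4
u = -1/92 - 25*I*√155/4 (u = -25*I*√155/4 - 1/92 = -1/92 - 25*I*√155/4 ≈ -0.01087 - 77.812*I)
-u = -(-1/92 - 25*I*√155/4) = 1/92 + 25*I*√155/4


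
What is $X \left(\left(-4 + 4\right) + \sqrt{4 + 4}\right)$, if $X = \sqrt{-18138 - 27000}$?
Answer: $4 i \sqrt{22569} \approx 600.92 i$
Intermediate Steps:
$X = i \sqrt{45138}$ ($X = \sqrt{-45138} = i \sqrt{45138} \approx 212.46 i$)
$X \left(\left(-4 + 4\right) + \sqrt{4 + 4}\right) = i \sqrt{45138} \left(\left(-4 + 4\right) + \sqrt{4 + 4}\right) = i \sqrt{45138} \left(0 + \sqrt{8}\right) = i \sqrt{45138} \left(0 + 2 \sqrt{2}\right) = i \sqrt{45138} \cdot 2 \sqrt{2} = 4 i \sqrt{22569}$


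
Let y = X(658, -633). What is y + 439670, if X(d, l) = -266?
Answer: 439404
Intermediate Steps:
y = -266
y + 439670 = -266 + 439670 = 439404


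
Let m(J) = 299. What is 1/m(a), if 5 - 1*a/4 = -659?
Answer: 1/299 ≈ 0.0033445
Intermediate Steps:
a = 2656 (a = 20 - 4*(-659) = 20 + 2636 = 2656)
1/m(a) = 1/299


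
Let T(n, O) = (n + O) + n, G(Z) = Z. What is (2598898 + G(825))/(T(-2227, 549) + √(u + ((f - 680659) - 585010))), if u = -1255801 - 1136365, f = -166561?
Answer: -10151918315/19073421 - 5199446*I*√956099/19073421 ≈ -532.25 - 266.55*I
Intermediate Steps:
T(n, O) = O + 2*n (T(n, O) = (O + n) + n = O + 2*n)
u = -2392166
(2598898 + G(825))/(T(-2227, 549) + √(u + ((f - 680659) - 585010))) = (2598898 + 825)/((549 + 2*(-2227)) + √(-2392166 + ((-166561 - 680659) - 585010))) = 2599723/((549 - 4454) + √(-2392166 + (-847220 - 585010))) = 2599723/(-3905 + √(-2392166 - 1432230)) = 2599723/(-3905 + √(-3824396)) = 2599723/(-3905 + 2*I*√956099)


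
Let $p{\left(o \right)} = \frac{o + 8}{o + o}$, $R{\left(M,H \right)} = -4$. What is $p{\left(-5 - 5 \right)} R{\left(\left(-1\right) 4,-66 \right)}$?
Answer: $- \frac{2}{5} \approx -0.4$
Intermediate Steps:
$p{\left(o \right)} = \frac{8 + o}{2 o}$
$p{\left(-5 - 5 \right)} R{\left(\left(-1\right) 4,-66 \right)} = \frac{8 - 10}{2 \left(-5 - 5\right)} \left(-4\right) = \frac{8 - 10}{2 \left(-10\right)} \left(-4\right) = \frac{1}{2} \left(- \frac{1}{10}\right) \left(-2\right) \left(-4\right) = \frac{1}{10} \left(-4\right) = - \frac{2}{5}$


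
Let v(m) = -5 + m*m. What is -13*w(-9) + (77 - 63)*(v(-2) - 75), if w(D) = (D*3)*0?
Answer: -1064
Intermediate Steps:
w(D) = 0 (w(D) = (3*D)*0 = 0)
v(m) = -5 + m**2
-13*w(-9) + (77 - 63)*(v(-2) - 75) = -13*0 + (77 - 63)*((-5 + (-2)**2) - 75) = 0 + 14*((-5 + 4) - 75) = 0 + 14*(-1 - 75) = 0 + 14*(-76) = 0 - 1064 = -1064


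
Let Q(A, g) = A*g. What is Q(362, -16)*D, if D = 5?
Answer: -28960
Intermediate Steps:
Q(362, -16)*D = (362*(-16))*5 = -5792*5 = -28960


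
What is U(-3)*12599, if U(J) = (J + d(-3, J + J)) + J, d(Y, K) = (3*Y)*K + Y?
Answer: 566955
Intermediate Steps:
d(Y, K) = Y + 3*K*Y (d(Y, K) = 3*K*Y + Y = Y + 3*K*Y)
U(J) = -3 - 16*J (U(J) = (J - 3*(1 + 3*(J + J))) + J = (J - 3*(1 + 3*(2*J))) + J = (J - 3*(1 + 6*J)) + J = (J + (-3 - 18*J)) + J = (-3 - 17*J) + J = -3 - 16*J)
U(-3)*12599 = (-3 - 16*(-3))*12599 = (-3 + 48)*12599 = 45*12599 = 566955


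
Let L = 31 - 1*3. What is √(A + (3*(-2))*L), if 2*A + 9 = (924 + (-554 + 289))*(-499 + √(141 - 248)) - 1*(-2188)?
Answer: √(-653996 + 1318*I*√107)/2 ≈ 4.2144 + 404.37*I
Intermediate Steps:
L = 28 (L = 31 - 3 = 28)
A = -163331 + 659*I*√107/2 (A = -9/2 + ((924 + (-554 + 289))*(-499 + √(141 - 248)) - 1*(-2188))/2 = -9/2 + ((924 - 265)*(-499 + √(-107)) + 2188)/2 = -9/2 + (659*(-499 + I*√107) + 2188)/2 = -9/2 + ((-328841 + 659*I*√107) + 2188)/2 = -9/2 + (-326653 + 659*I*√107)/2 = -9/2 + (-326653/2 + 659*I*√107/2) = -163331 + 659*I*√107/2 ≈ -1.6333e+5 + 3408.4*I)
√(A + (3*(-2))*L) = √((-163331 + 659*I*√107/2) + (3*(-2))*28) = √((-163331 + 659*I*√107/2) - 6*28) = √((-163331 + 659*I*√107/2) - 168) = √(-163499 + 659*I*√107/2)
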